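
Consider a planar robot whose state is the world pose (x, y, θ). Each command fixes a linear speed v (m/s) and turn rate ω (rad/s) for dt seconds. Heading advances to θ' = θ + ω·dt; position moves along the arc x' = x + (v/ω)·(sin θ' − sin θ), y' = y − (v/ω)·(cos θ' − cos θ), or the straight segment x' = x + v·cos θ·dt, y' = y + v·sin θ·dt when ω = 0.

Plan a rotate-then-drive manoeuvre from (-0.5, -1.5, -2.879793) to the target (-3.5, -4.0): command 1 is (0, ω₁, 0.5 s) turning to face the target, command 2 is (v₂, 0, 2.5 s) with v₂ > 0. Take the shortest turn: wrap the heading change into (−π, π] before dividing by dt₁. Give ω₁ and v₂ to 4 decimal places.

heading to target = atan2(-4−-1.5, -3.5−-0.5) = -2.4469
Δθ = wrap(-2.4469 − -2.8798) = 0.4329; ω₁ = Δθ/dt₁ = 0.8659
distance = √((-3.5−-0.5)² + (-4−-1.5)²) = 3.9051; v₂ = distance/dt₂ = 1.5620

ω₁ = 0.8659, v₂ = 1.5620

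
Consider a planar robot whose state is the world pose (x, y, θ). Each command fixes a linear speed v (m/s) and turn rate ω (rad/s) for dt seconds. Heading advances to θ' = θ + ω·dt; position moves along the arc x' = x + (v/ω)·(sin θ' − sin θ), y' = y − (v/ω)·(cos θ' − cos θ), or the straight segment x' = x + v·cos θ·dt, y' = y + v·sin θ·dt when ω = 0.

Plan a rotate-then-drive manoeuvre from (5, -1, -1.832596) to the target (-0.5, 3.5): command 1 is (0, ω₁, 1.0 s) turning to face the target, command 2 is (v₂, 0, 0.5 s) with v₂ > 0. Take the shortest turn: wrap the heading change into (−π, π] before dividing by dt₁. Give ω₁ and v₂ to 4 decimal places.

heading to target = atan2(3.5−-1, -0.5−5) = 2.4559
Δθ = wrap(2.4559 − -1.8326) = -1.9947; ω₁ = Δθ/dt₁ = -1.9947
distance = √((-0.5−5)² + (3.5−-1)²) = 7.1063; v₂ = distance/dt₂ = 14.2127

ω₁ = -1.9947, v₂ = 14.2127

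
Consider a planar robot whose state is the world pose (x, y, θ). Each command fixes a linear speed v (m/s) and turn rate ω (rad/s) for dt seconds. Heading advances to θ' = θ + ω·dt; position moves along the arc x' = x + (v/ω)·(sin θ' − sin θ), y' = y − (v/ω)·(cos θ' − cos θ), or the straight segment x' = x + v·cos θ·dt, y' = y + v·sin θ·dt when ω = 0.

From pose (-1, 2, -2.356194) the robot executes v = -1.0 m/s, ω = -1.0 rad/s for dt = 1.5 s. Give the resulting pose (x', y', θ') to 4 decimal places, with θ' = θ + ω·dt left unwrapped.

(0.3624, 2.0482, -3.8562)

θ' = -2.3562 + -1.0·1.5 = -3.8562
R = v/ω = -1.0/-1.0 = 1.0000
x' = -1 + 1.0000·(sin -3.8562 − sin -2.3562) = 0.3624
y' = 2 − 1.0000·(cos -3.8562 − cos -2.3562) = 2.0482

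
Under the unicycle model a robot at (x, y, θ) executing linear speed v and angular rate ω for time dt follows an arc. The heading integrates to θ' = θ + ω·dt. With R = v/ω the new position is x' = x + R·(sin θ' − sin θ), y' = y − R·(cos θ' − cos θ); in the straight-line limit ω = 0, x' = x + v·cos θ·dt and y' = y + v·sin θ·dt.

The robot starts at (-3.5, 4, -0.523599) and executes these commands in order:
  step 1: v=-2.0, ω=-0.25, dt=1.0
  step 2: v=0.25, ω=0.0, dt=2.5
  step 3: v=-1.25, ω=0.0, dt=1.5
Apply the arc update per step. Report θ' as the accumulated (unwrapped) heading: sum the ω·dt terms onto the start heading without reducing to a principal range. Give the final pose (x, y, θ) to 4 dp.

step 1: θ'=-0.7736 (R=8.0000) → pose (-5.0897, 5.2050, -0.7736)
step 2: θ'=-0.7736 (straight) → pose (-4.6426, 4.7683, -0.7736)
step 3: θ'=-0.7736 (straight) → pose (-5.9840, 6.0784, -0.7736)

(-5.9840, 6.0784, -0.7736)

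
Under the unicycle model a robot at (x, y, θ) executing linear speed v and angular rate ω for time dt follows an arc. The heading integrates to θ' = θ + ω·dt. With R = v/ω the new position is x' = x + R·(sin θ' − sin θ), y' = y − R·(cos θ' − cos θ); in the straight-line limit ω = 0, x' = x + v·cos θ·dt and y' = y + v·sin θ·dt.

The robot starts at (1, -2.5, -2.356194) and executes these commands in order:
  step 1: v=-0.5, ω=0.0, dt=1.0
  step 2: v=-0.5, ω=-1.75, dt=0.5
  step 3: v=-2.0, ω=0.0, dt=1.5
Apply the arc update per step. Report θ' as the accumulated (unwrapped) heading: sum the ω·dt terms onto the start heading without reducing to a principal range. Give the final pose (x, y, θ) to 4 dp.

step 1: θ'=-2.3562 (straight) → pose (1.3536, -2.1464, -2.3562)
step 2: θ'=-3.2312 (R=0.2857) → pose (1.5811, -2.0639, -3.2312)
step 3: θ'=-3.2312 (straight) → pose (4.5691, -2.3324, -3.2312)

(4.5691, -2.3324, -3.2312)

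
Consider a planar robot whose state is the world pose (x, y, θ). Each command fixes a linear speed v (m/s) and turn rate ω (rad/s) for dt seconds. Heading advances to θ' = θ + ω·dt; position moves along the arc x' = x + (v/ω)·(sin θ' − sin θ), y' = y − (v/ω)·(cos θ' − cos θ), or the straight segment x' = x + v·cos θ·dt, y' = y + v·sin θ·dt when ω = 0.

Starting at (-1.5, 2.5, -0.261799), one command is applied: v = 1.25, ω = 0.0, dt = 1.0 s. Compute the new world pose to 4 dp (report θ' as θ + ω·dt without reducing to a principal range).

θ' = -0.2618 + 0.0·1.0 = -0.2618
ω = 0 → straight: x' = -1.5 + 1.25·cos(-0.2618)·1.0 = -0.2926
y' = 2.5 + 1.25·sin(-0.2618)·1.0 = 2.1765

(-0.2926, 2.1765, -0.2618)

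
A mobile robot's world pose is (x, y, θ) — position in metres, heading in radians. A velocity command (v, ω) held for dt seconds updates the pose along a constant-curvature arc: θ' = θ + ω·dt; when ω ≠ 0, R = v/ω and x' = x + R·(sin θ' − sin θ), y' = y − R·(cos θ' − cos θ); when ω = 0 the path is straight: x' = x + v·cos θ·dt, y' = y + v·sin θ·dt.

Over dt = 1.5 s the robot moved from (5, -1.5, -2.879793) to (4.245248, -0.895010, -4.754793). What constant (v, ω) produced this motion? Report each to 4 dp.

v = 0.7500, ω = -1.2500

Δθ = -4.754793 − -2.879793 = -1.875000
ω = Δθ/dt = -1.875000/1.5 = -1.2500
R = Δx/(sin θ' − sin θ) = -0.6000
v = R·ω = -0.6000·-1.2500 = 0.7500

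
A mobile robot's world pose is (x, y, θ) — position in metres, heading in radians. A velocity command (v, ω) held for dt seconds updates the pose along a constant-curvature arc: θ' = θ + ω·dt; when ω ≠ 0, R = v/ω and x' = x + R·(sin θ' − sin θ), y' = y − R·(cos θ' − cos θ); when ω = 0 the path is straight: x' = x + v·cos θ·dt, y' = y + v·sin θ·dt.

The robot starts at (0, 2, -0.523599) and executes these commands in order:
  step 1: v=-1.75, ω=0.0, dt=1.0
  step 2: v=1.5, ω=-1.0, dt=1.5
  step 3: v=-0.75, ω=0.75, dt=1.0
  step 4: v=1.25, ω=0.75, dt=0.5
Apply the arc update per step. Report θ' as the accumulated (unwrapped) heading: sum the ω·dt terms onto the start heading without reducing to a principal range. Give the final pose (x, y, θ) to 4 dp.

step 1: θ'=-0.5236 (straight) → pose (-1.5155, 2.8750, -0.5236)
step 2: θ'=-2.0236 (R=-1.5000) → pose (-0.9167, 0.9197, -2.0236)
step 3: θ'=-1.2736 (R=-1.0000) → pose (-0.8598, 1.6501, -1.2736)
step 4: θ'=-0.8986 (R=1.6667) → pose (-0.5703, 1.1003, -0.8986)

(-0.5703, 1.1003, -0.8986)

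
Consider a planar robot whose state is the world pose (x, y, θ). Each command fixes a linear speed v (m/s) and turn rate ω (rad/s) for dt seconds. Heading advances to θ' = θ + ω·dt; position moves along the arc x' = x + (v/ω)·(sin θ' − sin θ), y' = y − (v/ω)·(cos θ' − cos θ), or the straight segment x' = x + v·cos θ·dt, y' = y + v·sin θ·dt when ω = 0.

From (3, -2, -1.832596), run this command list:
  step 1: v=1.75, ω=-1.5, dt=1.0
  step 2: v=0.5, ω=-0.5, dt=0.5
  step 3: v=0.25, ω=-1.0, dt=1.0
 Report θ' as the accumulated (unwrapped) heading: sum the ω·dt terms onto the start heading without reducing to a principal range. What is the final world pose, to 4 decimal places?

step 1: θ'=-3.3326 (R=-1.1667) → pose (1.6516, -2.8435, -3.3326)
step 2: θ'=-3.5826 (R=-1.0000) → pose (1.4146, -2.7660, -3.5826)
step 3: θ'=-4.5826 (R=-0.2500) → pose (1.2734, -2.5723, -4.5826)

(1.2734, -2.5723, -4.5826)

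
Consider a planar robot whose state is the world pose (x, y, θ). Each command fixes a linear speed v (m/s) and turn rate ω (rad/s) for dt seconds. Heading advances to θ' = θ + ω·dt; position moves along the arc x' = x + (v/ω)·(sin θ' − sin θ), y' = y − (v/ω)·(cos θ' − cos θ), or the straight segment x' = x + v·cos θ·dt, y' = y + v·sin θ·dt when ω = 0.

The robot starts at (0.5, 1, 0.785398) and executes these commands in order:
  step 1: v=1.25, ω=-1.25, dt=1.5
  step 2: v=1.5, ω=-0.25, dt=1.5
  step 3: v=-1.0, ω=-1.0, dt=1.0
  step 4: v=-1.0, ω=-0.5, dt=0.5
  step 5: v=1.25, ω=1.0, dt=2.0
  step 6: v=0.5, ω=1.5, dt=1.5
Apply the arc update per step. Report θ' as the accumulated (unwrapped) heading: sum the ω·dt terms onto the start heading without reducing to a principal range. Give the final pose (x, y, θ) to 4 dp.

(3.7837, -2.0803, 1.5354)

step 1: θ'=-1.0896 (R=-1.0000) → pose (2.0935, 0.7557, -1.0896)
step 2: θ'=-1.4646 (R=-6.0000) → pose (2.7411, -1.3853, -1.4646)
step 3: θ'=-2.4646 (R=1.0000) → pose (3.1090, -0.4999, -2.4646)
step 4: θ'=-2.7146 (R=2.0000) → pose (3.5336, -0.2384, -2.7146)
step 5: θ'=-0.7146 (R=1.2500) → pose (3.2322, -2.3203, -0.7146)
step 6: θ'=1.5354 (R=0.3333) → pose (3.7837, -2.0803, 1.5354)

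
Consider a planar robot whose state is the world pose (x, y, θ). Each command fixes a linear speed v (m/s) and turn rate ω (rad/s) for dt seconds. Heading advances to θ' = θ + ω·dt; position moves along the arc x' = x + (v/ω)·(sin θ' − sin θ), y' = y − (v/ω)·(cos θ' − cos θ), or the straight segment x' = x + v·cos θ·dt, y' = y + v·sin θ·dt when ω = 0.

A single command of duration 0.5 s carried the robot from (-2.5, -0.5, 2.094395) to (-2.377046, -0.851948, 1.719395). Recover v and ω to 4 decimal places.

Δθ = 1.719395 − 2.094395 = -0.375000
ω = Δθ/dt = -0.375000/0.5 = -0.7500
R = −Δy/(cos θ' − cos θ) = 1.0000
v = R·ω = 1.0000·-0.7500 = -0.7500

v = -0.7500, ω = -0.7500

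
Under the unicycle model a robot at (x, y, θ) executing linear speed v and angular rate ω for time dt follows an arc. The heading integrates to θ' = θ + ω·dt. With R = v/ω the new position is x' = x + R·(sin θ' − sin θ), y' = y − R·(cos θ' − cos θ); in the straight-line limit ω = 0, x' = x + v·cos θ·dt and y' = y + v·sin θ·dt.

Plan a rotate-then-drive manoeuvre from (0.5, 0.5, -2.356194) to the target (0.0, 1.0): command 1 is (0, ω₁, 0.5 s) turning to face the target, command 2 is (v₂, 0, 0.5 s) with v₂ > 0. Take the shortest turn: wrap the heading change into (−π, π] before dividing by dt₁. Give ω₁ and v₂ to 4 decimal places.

ω₁ = -3.1416, v₂ = 1.4142

heading to target = atan2(1−0.5, 0−0.5) = 2.3562
Δθ = wrap(2.3562 − -2.3562) = -1.5708; ω₁ = Δθ/dt₁ = -3.1416
distance = √((0−0.5)² + (1−0.5)²) = 0.7071; v₂ = distance/dt₂ = 1.4142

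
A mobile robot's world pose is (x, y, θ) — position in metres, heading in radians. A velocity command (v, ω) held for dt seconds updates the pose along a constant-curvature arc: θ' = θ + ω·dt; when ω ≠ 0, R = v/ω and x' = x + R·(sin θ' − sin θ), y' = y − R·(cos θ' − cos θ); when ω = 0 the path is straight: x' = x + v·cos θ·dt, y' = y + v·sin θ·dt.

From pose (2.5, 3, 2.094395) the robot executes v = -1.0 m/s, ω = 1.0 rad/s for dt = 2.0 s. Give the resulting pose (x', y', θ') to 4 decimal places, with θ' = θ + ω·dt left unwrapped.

θ' = 2.0944 + 1.0·2.0 = 4.0944
R = v/ω = -1.0/1.0 = -1.0000
x' = 2.5 + -1.0000·(sin 4.0944 − sin 2.0944) = 4.1811
y' = 3 − -1.0000·(cos 4.0944 − cos 2.0944) = 2.9206

(4.1811, 2.9206, 4.0944)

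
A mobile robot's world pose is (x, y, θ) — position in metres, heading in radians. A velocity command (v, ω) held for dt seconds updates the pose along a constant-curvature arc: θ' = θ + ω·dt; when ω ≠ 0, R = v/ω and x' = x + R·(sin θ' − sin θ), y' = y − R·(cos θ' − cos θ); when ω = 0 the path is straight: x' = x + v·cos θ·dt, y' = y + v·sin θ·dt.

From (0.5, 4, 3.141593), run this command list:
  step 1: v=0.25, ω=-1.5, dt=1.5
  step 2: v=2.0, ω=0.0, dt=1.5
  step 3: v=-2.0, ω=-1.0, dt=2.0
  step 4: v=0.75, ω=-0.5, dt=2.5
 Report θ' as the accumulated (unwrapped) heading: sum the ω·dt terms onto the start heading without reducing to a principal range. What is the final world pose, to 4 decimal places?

step 1: θ'=0.8916 (R=-0.1667) → pose (0.3703, 4.2714, 0.8916)
step 2: θ'=0.8916 (straight) → pose (2.2548, 6.6056, 0.8916)
step 3: θ'=-1.1084 (R=2.0000) → pose (-1.0913, 6.9698, -1.1084)
step 4: θ'=-2.3584 (R=-1.5000) → pose (-1.3755, 5.2376, -2.3584)

(-1.3755, 5.2376, -2.3584)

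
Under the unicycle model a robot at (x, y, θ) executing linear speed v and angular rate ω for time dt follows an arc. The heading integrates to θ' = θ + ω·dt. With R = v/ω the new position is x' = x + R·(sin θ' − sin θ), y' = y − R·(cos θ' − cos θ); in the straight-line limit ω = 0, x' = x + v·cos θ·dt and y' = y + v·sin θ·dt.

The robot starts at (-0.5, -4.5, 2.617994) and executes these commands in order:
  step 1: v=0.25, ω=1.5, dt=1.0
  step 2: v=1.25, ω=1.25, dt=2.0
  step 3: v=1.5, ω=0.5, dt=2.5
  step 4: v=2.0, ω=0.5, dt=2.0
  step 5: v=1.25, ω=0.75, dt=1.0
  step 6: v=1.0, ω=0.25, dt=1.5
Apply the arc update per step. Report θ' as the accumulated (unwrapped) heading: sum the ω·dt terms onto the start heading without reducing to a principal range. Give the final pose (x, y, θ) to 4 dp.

(-2.0214, -0.1736, 9.9930)

step 1: θ'=4.1180 (R=0.1667) → pose (-0.7214, -4.5510, 4.1180)
step 2: θ'=6.6180 (R=1.0000) → pose (0.4357, -6.0555, 6.6180)
step 3: θ'=7.8680 (R=3.0000) → pose (2.4496, -3.1800, 7.8680)
step 4: θ'=8.8680 (R=4.0000) → pose (0.5638, 0.1598, 8.8680)
step 5: θ'=9.6180 (R=1.6667) → pose (-0.6370, 0.3805, 9.6180)
step 6: θ'=9.9930 (R=4.0000) → pose (-2.0214, -0.1736, 9.9930)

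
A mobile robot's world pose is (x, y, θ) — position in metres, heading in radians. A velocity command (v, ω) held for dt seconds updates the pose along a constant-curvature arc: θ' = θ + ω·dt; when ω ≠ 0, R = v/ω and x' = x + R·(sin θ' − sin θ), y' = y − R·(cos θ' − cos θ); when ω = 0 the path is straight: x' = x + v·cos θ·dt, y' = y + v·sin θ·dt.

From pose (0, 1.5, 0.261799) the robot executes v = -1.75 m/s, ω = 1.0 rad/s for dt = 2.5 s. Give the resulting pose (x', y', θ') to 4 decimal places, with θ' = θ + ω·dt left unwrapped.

θ' = 0.2618 + 1.0·2.5 = 2.7618
R = v/ω = -1.75/1.0 = -1.7500
x' = 0 + -1.7500·(sin 2.7618 − sin 0.2618) = -0.1958
y' = 1.5 − -1.7500·(cos 2.7618 − cos 0.2618) = -1.8157

(-0.1958, -1.8157, 2.7618)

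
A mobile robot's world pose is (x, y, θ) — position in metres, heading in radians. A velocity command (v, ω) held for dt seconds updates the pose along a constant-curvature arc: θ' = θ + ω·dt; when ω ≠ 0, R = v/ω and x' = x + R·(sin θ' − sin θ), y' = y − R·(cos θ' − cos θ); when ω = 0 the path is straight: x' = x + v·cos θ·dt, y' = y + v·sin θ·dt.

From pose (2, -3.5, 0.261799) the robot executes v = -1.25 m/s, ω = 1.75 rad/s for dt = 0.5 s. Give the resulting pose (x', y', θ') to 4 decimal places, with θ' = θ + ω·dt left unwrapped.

θ' = 0.2618 + 1.75·0.5 = 1.1368
R = v/ω = -1.25/1.75 = -0.7143
x' = 2 + -0.7143·(sin 1.1368 − sin 0.2618) = 1.5368
y' = -3.5 − -0.7143·(cos 1.1368 − cos 0.2618) = -3.8896

(1.5368, -3.8896, 1.1368)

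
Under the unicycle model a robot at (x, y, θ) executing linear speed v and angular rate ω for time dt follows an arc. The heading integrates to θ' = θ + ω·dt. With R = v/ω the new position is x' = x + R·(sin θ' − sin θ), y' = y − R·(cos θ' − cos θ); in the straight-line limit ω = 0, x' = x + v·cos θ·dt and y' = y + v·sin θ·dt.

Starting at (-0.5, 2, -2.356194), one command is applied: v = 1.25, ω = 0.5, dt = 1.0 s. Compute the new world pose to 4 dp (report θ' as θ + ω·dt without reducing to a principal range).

(-1.1311, 0.9361, -1.8562)

θ' = -2.3562 + 0.5·1.0 = -1.8562
R = v/ω = 1.25/0.5 = 2.5000
x' = -0.5 + 2.5000·(sin -1.8562 − sin -2.3562) = -1.1311
y' = 2 − 2.5000·(cos -1.8562 − cos -2.3562) = 0.9361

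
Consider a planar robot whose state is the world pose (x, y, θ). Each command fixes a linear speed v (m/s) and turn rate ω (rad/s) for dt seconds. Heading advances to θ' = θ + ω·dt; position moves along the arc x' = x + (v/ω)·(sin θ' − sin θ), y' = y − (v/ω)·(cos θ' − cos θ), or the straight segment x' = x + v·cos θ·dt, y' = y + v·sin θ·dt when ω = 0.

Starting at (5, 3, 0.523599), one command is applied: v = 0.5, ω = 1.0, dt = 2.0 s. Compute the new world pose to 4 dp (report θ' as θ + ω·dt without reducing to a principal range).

θ' = 0.5236 + 1.0·2.0 = 2.5236
R = v/ω = 0.5/1.0 = 0.5000
x' = 5 + 0.5000·(sin 2.5236 − sin 0.5236) = 5.0397
y' = 3 − 0.5000·(cos 2.5236 − cos 0.5236) = 3.8405

(5.0397, 3.8405, 2.5236)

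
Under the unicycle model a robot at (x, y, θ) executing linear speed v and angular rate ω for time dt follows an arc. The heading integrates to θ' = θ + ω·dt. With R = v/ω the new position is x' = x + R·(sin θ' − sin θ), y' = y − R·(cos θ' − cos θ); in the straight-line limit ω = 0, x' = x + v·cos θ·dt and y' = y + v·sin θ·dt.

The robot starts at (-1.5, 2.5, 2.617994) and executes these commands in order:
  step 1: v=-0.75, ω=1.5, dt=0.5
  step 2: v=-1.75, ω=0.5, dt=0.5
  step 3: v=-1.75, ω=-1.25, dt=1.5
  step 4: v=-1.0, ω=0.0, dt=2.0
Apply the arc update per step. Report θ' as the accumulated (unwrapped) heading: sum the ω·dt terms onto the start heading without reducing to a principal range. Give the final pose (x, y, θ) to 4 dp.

(2.0456, -0.2285, 1.7430)

step 1: θ'=3.3680 (R=-0.5000) → pose (-1.1378, 2.4458, 3.3680)
step 2: θ'=3.6180 (R=-3.5000) → pose (-0.3184, 2.7462, 3.6180)
step 3: θ'=1.7430 (R=1.4000) → pose (1.7029, 1.7420, 1.7430)
step 4: θ'=1.7430 (straight) → pose (2.0456, -0.2285, 1.7430)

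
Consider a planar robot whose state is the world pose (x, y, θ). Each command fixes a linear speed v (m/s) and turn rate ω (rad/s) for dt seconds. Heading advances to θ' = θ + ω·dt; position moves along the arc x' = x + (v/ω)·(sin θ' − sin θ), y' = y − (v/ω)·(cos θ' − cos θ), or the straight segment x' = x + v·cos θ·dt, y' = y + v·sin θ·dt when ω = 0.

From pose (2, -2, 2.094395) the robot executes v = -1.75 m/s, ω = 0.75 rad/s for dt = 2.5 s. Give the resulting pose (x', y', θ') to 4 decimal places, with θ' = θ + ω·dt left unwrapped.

(5.7391, -2.4118, 3.9694)

θ' = 2.0944 + 0.75·2.5 = 3.9694
R = v/ω = -1.75/0.75 = -2.3333
x' = 2 + -2.3333·(sin 3.9694 − sin 2.0944) = 5.7391
y' = -2 − -2.3333·(cos 3.9694 − cos 2.0944) = -2.4118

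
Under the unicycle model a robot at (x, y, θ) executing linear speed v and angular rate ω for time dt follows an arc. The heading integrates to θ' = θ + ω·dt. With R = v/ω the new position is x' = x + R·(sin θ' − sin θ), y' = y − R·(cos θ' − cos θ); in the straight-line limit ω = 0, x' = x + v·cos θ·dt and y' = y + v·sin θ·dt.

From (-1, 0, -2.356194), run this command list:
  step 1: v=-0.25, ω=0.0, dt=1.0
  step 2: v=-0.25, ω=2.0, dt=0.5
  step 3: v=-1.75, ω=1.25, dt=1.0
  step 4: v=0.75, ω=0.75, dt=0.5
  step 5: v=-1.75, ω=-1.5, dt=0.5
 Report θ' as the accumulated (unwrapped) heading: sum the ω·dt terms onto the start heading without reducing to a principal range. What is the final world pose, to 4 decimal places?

(-2.4872, 1.5066, -0.4812)

step 1: θ'=-2.3562 (straight) → pose (-0.8232, 0.1768, -2.3562)
step 2: θ'=-1.3562 (R=-0.1250) → pose (-0.7895, 0.2918, -1.3562)
step 3: θ'=-0.1062 (R=-1.4000) → pose (-2.0090, 1.3858, -0.1062)
step 4: θ'=0.2688 (R=1.0000) → pose (-1.6374, 1.4160, 0.2688)
step 5: θ'=-0.4812 (R=1.1667) → pose (-2.4872, 1.5066, -0.4812)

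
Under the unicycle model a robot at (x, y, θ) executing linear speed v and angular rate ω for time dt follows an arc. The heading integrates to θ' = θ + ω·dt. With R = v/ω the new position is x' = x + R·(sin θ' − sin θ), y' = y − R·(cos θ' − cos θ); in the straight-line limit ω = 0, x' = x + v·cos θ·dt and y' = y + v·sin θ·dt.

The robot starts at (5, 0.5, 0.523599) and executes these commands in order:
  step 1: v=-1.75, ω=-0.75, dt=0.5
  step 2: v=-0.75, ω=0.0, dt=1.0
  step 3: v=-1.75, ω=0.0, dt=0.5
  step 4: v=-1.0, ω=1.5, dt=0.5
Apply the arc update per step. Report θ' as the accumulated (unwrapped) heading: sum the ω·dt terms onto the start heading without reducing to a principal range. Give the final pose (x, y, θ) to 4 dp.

step 1: θ'=0.1486 (R=2.3333) → pose (4.1788, 0.2131, 0.1486)
step 2: θ'=0.1486 (straight) → pose (3.4371, 0.1021, 0.1486)
step 3: θ'=0.1486 (straight) → pose (2.5717, -0.0275, 0.1486)
step 4: θ'=0.8986 (R=-0.6667) → pose (2.1488, -0.2717, 0.8986)

(2.1488, -0.2717, 0.8986)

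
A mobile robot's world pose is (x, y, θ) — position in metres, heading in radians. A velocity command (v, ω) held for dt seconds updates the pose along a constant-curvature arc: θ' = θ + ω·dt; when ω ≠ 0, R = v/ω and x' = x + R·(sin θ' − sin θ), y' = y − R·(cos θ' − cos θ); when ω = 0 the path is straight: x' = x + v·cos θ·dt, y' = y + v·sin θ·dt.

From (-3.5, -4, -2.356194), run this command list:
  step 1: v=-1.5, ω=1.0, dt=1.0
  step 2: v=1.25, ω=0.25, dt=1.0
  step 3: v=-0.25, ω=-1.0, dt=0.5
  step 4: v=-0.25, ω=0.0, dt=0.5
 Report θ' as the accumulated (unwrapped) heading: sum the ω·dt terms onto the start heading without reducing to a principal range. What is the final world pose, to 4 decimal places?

(-2.7017, -3.5497, -1.6062)

step 1: θ'=-1.3562 (R=-1.5000) → pose (-3.0951, -2.6199, -1.3562)
step 2: θ'=-1.1062 (R=5.0000) → pose (-2.6798, -3.7954, -1.1062)
step 3: θ'=-1.6062 (R=0.2500) → pose (-2.7061, -3.6746, -1.6062)
step 4: θ'=-1.6062 (straight) → pose (-2.7017, -3.5497, -1.6062)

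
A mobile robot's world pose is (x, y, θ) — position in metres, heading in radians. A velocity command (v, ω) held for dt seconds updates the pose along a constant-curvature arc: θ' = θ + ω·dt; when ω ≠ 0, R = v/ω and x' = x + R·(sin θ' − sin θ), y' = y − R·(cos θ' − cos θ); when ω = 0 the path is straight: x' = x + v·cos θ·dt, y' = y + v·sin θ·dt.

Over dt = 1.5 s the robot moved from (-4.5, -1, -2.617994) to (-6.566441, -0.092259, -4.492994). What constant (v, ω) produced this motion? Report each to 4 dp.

Δθ = -4.492994 − -2.617994 = -1.875000
ω = Δθ/dt = -1.875000/1.5 = -1.2500
R = Δx/(sin θ' − sin θ) = -1.4000
v = R·ω = -1.4000·-1.2500 = 1.7500

v = 1.7500, ω = -1.2500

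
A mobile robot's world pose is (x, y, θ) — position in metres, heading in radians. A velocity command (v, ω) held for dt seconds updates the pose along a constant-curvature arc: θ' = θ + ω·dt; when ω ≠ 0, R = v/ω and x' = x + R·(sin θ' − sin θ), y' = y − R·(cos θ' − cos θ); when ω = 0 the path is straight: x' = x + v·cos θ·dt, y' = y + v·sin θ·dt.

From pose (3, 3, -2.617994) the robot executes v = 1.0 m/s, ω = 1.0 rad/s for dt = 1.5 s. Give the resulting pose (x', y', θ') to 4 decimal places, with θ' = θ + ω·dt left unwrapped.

(2.6008, 1.6965, -1.1180)

θ' = -2.6180 + 1.0·1.5 = -1.1180
R = v/ω = 1.0/1.0 = 1.0000
x' = 3 + 1.0000·(sin -1.1180 − sin -2.6180) = 2.6008
y' = 3 − 1.0000·(cos -1.1180 − cos -2.6180) = 1.6965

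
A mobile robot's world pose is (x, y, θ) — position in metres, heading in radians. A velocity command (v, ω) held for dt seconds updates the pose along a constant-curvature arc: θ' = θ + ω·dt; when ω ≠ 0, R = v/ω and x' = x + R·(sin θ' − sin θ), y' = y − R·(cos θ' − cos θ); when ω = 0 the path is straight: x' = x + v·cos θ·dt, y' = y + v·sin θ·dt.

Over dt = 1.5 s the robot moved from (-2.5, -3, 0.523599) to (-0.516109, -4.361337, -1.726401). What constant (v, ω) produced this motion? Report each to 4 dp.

v = 2.0000, ω = -1.5000

Δθ = -1.726401 − 0.523599 = -2.250000
ω = Δθ/dt = -2.250000/1.5 = -1.5000
R = Δx/(sin θ' − sin θ) = -1.3333
v = R·ω = -1.3333·-1.5000 = 2.0000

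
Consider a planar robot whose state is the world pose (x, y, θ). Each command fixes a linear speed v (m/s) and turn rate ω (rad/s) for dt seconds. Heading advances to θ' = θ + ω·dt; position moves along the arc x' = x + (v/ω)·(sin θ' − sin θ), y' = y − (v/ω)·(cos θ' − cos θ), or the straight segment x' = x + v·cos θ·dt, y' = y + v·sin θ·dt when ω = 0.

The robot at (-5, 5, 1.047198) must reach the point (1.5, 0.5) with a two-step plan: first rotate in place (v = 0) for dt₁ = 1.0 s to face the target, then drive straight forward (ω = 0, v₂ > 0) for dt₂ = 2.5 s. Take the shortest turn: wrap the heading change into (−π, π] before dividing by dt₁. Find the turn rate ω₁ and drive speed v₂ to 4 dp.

ω₁ = -1.6527, v₂ = 3.1623

heading to target = atan2(0.5−5, 1.5−-5) = -0.6055
Δθ = wrap(-0.6055 − 1.0472) = -1.6527; ω₁ = Δθ/dt₁ = -1.6527
distance = √((1.5−-5)² + (0.5−5)²) = 7.9057; v₂ = distance/dt₂ = 3.1623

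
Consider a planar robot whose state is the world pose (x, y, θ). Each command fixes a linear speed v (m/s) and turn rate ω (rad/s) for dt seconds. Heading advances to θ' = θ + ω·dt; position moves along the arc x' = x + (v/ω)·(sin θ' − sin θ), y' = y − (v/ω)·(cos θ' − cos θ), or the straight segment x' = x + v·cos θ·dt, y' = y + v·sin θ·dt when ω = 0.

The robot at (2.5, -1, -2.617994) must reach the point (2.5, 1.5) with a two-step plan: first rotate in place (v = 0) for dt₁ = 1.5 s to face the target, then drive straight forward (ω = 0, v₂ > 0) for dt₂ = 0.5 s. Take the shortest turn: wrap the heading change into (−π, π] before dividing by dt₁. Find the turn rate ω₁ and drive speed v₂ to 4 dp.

ω₁ = -1.3963, v₂ = 5.0000

heading to target = atan2(1.5−-1, 2.5−2.5) = 1.5708
Δθ = wrap(1.5708 − -2.6180) = -2.0944; ω₁ = Δθ/dt₁ = -1.3963
distance = √((2.5−2.5)² + (1.5−-1)²) = 2.5000; v₂ = distance/dt₂ = 5.0000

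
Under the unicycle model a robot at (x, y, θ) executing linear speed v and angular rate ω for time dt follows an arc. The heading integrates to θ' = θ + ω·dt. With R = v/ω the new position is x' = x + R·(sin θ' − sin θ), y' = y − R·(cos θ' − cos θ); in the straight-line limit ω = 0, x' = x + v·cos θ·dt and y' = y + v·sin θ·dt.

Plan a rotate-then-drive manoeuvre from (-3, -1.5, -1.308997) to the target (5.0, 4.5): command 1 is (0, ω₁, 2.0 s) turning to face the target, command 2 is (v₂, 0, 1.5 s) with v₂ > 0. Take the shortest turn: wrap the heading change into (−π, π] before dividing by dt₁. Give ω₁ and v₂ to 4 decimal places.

ω₁ = 0.9762, v₂ = 6.6667

heading to target = atan2(4.5−-1.5, 5−-3) = 0.6435
Δθ = wrap(0.6435 − -1.3090) = 1.9525; ω₁ = Δθ/dt₁ = 0.9762
distance = √((5−-3)² + (4.5−-1.5)²) = 10.0000; v₂ = distance/dt₂ = 6.6667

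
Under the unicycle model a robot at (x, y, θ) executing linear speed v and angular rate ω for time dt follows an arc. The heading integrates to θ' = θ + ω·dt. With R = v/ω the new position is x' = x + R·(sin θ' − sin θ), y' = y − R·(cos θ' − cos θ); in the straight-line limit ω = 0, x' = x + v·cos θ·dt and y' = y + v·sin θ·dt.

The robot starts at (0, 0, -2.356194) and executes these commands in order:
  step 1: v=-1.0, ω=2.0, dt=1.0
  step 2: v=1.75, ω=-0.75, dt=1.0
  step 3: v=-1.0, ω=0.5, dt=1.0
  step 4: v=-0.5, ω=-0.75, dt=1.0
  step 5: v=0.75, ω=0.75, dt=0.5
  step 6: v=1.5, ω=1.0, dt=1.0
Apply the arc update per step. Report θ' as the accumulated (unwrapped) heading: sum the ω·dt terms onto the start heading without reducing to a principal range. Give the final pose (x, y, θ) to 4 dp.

step 1: θ'=-0.3562 (R=-0.5000) → pose (-0.1792, 0.8222, -0.3562)
step 2: θ'=-1.1062 (R=-2.3333) → pose (1.0931, -0.3192, -1.1062)
step 3: θ'=-0.6062 (R=-2.0000) → pose (0.4446, 0.4283, -0.6062)
step 4: θ'=-1.3562 (R=0.6667) → pose (0.1731, 0.8342, -1.3562)
step 5: θ'=-0.9812 (R=1.0000) → pose (0.3190, 0.4911, -0.9812)
step 6: θ'=0.0188 (R=1.5000) → pose (1.5939, -0.1746, 0.0188)

(1.5939, -0.1746, 0.0188)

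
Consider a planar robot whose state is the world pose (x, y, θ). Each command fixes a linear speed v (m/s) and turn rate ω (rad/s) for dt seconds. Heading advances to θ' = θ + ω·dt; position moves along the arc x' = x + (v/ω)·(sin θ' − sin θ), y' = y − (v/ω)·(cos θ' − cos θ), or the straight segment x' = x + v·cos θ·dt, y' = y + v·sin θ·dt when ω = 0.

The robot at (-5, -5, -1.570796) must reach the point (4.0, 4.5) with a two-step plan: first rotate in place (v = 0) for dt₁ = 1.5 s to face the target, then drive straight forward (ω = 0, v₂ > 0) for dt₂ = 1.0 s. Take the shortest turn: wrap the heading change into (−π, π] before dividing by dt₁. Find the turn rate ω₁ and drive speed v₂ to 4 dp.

heading to target = atan2(4.5−-5, 4−-5) = 0.8124
Δθ = wrap(0.8124 − -1.5708) = 2.3832; ω₁ = Δθ/dt₁ = 1.5888
distance = √((4−-5)² + (4.5−-5)²) = 13.0863; v₂ = distance/dt₂ = 13.0863

ω₁ = 1.5888, v₂ = 13.0863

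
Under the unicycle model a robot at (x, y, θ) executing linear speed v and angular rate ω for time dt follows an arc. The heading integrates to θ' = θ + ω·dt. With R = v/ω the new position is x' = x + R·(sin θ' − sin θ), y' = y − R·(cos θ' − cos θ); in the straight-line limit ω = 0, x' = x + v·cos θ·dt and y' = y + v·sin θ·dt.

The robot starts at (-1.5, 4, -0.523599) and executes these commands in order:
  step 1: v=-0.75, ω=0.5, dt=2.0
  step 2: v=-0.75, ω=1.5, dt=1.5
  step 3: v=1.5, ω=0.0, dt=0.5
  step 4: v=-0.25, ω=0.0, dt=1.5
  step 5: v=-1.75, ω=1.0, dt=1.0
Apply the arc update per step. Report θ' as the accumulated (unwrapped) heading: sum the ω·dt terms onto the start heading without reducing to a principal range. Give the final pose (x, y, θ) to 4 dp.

(-1.5814, 3.4255, 3.7264)

step 1: θ'=0.4764 (R=-1.5000) → pose (-2.9379, 4.0339, 0.4764)
step 2: θ'=2.7264 (R=-0.5000) → pose (-2.9103, 3.1321, 2.7264)
step 3: θ'=2.7264 (straight) → pose (-3.5965, 3.4346, 2.7264)
step 4: θ'=2.7264 (straight) → pose (-3.2534, 3.2834, 2.7264)
step 5: θ'=3.7264 (R=-1.7500) → pose (-1.5814, 3.4255, 3.7264)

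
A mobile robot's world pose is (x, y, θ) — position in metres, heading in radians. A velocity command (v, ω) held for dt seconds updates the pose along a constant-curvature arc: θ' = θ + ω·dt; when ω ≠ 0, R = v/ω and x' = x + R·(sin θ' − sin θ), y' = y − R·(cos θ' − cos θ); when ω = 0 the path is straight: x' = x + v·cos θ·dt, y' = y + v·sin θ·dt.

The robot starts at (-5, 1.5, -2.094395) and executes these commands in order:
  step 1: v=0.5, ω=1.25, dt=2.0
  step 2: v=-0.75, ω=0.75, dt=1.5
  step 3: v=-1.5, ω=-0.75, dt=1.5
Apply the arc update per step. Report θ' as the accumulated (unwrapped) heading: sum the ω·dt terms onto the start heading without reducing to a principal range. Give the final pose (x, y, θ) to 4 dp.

(-6.3096, -1.7036, 0.4056)

step 1: θ'=0.4056 (R=0.4000) → pose (-4.4958, 0.9325, 0.4056)
step 2: θ'=1.5306 (R=-1.0000) → pose (-5.1004, 0.0538, 1.5306)
step 3: θ'=0.4056 (R=2.0000) → pose (-6.3096, -1.7036, 0.4056)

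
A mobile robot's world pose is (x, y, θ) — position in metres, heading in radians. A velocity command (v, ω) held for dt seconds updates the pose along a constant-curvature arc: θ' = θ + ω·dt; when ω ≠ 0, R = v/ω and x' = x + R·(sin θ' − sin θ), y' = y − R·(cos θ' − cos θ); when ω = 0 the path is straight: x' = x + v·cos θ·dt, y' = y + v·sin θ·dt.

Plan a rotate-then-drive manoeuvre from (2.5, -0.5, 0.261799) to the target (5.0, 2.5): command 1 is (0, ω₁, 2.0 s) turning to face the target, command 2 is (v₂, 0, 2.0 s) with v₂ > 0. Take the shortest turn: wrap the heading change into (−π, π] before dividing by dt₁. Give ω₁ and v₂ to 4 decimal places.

ω₁ = 0.3071, v₂ = 1.9526

heading to target = atan2(2.5−-0.5, 5−2.5) = 0.8761
Δθ = wrap(0.8761 − 0.2618) = 0.6143; ω₁ = Δθ/dt₁ = 0.3071
distance = √((5−2.5)² + (2.5−-0.5)²) = 3.9051; v₂ = distance/dt₂ = 1.9526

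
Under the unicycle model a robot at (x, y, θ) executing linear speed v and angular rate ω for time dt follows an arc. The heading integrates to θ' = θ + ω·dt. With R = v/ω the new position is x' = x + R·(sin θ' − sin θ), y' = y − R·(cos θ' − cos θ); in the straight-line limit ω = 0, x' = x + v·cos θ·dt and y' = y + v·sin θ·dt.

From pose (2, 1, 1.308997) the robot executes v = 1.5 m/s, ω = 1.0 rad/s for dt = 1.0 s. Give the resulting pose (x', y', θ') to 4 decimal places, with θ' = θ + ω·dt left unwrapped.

(1.6606, 2.3977, 2.3090)

θ' = 1.3090 + 1.0·1.0 = 2.3090
R = v/ω = 1.5/1.0 = 1.5000
x' = 2 + 1.5000·(sin 2.3090 − sin 1.3090) = 1.6606
y' = 1 − 1.5000·(cos 2.3090 − cos 1.3090) = 2.3977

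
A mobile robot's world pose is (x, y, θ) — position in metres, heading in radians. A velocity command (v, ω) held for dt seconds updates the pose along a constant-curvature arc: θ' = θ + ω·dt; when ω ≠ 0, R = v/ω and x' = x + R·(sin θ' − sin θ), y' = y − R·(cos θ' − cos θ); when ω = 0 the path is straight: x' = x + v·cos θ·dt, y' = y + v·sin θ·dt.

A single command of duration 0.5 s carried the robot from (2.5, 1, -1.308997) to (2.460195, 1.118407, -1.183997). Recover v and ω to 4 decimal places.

v = -0.2500, ω = 0.2500

Δθ = -1.183997 − -1.308997 = 0.125000
ω = Δθ/dt = 0.125000/0.5 = 0.2500
R = −Δy/(cos θ' − cos θ) = -1.0000
v = R·ω = -1.0000·0.2500 = -0.2500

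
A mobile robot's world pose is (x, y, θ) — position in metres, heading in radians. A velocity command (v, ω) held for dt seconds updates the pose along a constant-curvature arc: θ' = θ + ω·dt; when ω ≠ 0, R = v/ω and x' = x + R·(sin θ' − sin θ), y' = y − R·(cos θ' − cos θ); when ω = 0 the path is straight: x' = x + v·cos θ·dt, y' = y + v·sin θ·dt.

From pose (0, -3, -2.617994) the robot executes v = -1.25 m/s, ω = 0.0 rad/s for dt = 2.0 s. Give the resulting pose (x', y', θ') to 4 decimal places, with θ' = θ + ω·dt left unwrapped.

θ' = -2.6180 + 0.0·2.0 = -2.6180
ω = 0 → straight: x' = 0 + -1.25·cos(-2.6180)·2.0 = 2.1651
y' = -3 + -1.25·sin(-2.6180)·2.0 = -1.7500

(2.1651, -1.7500, -2.6180)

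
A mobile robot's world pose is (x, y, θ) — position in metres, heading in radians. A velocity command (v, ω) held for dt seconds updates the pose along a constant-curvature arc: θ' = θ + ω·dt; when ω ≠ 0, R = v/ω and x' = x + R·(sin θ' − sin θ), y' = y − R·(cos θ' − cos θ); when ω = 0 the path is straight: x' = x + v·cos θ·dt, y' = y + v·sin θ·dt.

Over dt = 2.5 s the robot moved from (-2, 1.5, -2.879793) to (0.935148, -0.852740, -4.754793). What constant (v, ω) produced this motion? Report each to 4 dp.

Δθ = -4.754793 − -2.879793 = -1.875000
ω = Δθ/dt = -1.875000/2.5 = -0.7500
R = Δx/(sin θ' − sin θ) = 2.3333
v = R·ω = 2.3333·-0.7500 = -1.7500

v = -1.7500, ω = -0.7500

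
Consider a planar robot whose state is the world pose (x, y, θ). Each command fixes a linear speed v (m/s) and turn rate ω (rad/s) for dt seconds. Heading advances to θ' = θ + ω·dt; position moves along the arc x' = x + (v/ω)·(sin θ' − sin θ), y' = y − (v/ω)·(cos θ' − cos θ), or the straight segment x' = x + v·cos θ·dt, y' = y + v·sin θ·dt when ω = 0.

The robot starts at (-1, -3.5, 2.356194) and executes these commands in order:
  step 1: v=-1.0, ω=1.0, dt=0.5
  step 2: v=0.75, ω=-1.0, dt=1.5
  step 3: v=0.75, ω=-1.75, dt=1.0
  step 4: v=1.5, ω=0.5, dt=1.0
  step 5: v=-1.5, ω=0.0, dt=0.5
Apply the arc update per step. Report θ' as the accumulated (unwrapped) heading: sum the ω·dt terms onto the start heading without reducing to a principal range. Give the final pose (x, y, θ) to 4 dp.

(0.2104, -2.8608, 0.1062)

step 1: θ'=2.8562 (R=-1.0000) → pose (-0.5744, -3.7524, 2.8562)
step 2: θ'=1.3562 (R=-0.7500) → pose (-1.0961, -2.8731, 1.3562)
step 3: θ'=-0.3938 (R=-0.4286) → pose (-0.5129, -2.5686, -0.3938)
step 4: θ'=0.1062 (R=3.0000) → pose (0.9562, -2.7813, 0.1062)
step 5: θ'=0.1062 (straight) → pose (0.2104, -2.8608, 0.1062)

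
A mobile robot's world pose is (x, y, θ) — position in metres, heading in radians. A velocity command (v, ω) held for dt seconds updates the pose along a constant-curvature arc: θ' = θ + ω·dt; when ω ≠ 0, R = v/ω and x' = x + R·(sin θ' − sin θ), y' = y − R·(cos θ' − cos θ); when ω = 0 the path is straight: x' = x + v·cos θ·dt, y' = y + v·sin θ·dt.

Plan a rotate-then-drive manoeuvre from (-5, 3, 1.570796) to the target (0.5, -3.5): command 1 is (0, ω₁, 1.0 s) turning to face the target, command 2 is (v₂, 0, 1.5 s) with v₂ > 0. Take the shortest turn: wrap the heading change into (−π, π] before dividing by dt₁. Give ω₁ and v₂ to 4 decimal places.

heading to target = atan2(-3.5−3, 0.5−-5) = -0.8685
Δθ = wrap(-0.8685 − 1.5708) = -2.4393; ω₁ = Δθ/dt₁ = -2.4393
distance = √((0.5−-5)² + (-3.5−3)²) = 8.5147; v₂ = distance/dt₂ = 5.6765

ω₁ = -2.4393, v₂ = 5.6765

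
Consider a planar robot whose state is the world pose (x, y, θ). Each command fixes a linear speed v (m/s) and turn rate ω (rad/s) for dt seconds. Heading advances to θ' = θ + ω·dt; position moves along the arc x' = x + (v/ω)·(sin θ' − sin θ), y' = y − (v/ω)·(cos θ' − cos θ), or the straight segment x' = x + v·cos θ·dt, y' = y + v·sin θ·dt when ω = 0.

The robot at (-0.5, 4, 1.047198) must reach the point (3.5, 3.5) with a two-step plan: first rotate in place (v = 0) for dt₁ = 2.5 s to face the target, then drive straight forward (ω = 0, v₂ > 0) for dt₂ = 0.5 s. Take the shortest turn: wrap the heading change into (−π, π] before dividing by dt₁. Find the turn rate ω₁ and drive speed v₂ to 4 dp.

ω₁ = -0.4686, v₂ = 8.0623

heading to target = atan2(3.5−4, 3.5−-0.5) = -0.1244
Δθ = wrap(-0.1244 − 1.0472) = -1.1716; ω₁ = Δθ/dt₁ = -0.4686
distance = √((3.5−-0.5)² + (3.5−4)²) = 4.0311; v₂ = distance/dt₂ = 8.0623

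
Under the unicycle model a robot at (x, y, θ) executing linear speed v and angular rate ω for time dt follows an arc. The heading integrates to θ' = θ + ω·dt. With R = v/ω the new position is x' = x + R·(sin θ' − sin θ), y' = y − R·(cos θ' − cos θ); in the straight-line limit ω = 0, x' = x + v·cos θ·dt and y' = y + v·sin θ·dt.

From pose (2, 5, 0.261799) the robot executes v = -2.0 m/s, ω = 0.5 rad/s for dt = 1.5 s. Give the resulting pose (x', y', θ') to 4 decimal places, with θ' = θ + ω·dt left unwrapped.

θ' = 0.2618 + 0.5·1.5 = 1.0118
R = v/ω = -2.0/0.5 = -4.0000
x' = 2 + -4.0000·(sin 1.0118 − sin 0.2618) = -0.3559
y' = 5 − -4.0000·(cos 1.0118 − cos 0.2618) = 3.2576

(-0.3559, 3.2576, 1.0118)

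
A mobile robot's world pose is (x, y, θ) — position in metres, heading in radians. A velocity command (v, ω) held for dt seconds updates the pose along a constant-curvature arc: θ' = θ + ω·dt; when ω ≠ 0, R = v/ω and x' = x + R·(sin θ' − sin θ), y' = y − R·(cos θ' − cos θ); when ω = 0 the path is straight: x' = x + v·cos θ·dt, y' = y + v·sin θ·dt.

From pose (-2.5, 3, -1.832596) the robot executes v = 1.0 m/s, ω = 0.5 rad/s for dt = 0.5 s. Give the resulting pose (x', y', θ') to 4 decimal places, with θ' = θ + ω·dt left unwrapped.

(-2.5680, 2.5060, -1.5826)

θ' = -1.8326 + 0.5·0.5 = -1.5826
R = v/ω = 1.0/0.5 = 2.0000
x' = -2.5 + 2.0000·(sin -1.5826 − sin -1.8326) = -2.5680
y' = 3 − 2.0000·(cos -1.5826 − cos -1.8326) = 2.5060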